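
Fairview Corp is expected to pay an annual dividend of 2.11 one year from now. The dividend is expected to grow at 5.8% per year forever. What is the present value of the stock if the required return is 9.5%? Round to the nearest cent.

57.03

Growing perpetuity: P = D₁ / (r − g) = 2.1100 / (0.095 − 0.058) = 57.03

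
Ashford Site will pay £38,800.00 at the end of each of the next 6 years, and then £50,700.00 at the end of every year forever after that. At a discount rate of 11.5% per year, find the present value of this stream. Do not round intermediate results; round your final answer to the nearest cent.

PV of 6-year annuity: £38,800.00 × [1 − (1+0.115)^−6] / 0.115 = 161807.40849
Perpetuity value at year 6: £50,700.00 / 0.115 = 440869.56522
PV of perpetuity: 440869.56522 / (1+0.115)^6 = 229435.65774
Total PV = 161807.40849 + 229435.65774 = 391243.06622

£391243.07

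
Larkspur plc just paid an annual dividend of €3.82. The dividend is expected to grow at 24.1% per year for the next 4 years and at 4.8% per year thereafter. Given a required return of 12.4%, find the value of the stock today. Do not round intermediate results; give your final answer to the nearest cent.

D_1 = 4.74062
D_2 = 5.88311
D_3 = 7.30094
D_4 = 9.06047
Terminal value at year 4: TV = D_4×(1+g_2)/(r−g_2) = 9.49537/0.076 = 124.93904
P_0 = D_1/(1+r)^1 + D_2/(1+r)^2 + D_3/(1+r)^3 + D_4/(1+r)^4 + TV/(1+r)^4
    = 4.21763 + 4.65666 + 5.14138 + 5.67656 + 78.27678 = 97.96901

€97.97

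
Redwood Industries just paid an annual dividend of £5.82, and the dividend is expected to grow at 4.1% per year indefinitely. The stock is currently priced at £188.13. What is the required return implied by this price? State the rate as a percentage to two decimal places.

7.32%

D₁ = £5.82 × 1.041 = £6.0586
P = D₁/(r − g) ⇒ r = D₁/P + g = £6.0586/£188.13 + 0.041 = 0.032204 + 0.041 = 0.073204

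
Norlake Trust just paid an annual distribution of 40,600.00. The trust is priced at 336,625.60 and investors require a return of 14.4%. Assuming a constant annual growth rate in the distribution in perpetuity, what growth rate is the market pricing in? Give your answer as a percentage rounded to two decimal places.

P = D₀(1+g)/(r−g) ⇒ P(r−g) = D₀(1+g) ⇒ g(P+D₀) = P·r − D₀
g = (P·r − D₀)/(P + D₀) = (336,625.60×0.144 − 40,600.00) / (336,625.60 + 40,600.00) = 0.020874

2.09%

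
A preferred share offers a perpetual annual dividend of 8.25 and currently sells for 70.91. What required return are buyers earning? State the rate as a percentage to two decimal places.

11.63%

P = C/r ⇒ r = C/P = 8.25/70.91 = 0.116345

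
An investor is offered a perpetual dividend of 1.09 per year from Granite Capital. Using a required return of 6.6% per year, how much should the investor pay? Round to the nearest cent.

Level perpetuity: PV = C / r = 1.09 / 0.066 = 16.52

16.52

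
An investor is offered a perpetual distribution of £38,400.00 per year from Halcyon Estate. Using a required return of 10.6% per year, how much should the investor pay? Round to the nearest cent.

£362264.15

Level perpetuity: PV = C / r = £38,400.00 / 0.106 = £362,264.15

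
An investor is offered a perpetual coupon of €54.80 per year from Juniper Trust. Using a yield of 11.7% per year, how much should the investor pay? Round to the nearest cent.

€468.38

Level perpetuity: PV = C / r = €54.80 / 0.117 = €468.38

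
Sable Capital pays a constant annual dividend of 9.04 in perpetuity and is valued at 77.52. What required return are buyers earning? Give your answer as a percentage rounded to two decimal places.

P = C/r ⇒ r = C/P = 9.04/77.52 = 0.116615

11.66%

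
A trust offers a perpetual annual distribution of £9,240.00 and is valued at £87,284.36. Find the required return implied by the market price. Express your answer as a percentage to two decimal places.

P = C/r ⇒ r = C/P = £9,240.00/£87,284.36 = 0.105861

10.59%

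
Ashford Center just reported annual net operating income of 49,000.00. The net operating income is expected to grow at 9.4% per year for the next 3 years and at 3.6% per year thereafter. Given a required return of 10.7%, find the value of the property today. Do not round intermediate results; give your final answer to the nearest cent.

833665.74

D_1 = 53606.00000
D_2 = 58644.96400
D_3 = 64157.59062
Terminal value at year 3: TV = D_3×(1+g_2)/(r−g_2) = 66467.26388/0.071 = 936158.64617
P_0 = D_1/(1+r)^1 + D_2/(1+r)^2 + D_3/(1+r)^3 + TV/(1+r)^3
    = 48424.57091 + 47855.89935 + 47293.90595 + 690091.36006 = 833665.73627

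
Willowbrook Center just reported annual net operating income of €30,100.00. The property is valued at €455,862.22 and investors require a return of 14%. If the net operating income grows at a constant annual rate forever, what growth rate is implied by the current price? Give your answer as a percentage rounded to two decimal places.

P = D₀(1+g)/(r−g) ⇒ P(r−g) = D₀(1+g) ⇒ g(P+D₀) = P·r − D₀
g = (P·r − D₀)/(P + D₀) = (€455,862.22×0.14 − €30,100.00) / (€455,862.22 + €30,100.00) = 0.069390

6.94%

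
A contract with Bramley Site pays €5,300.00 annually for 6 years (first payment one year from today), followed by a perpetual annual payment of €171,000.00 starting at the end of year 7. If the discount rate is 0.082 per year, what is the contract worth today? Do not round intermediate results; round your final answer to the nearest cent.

PV of 6-year annuity: €5,300.00 × [1 − (1+0.082)^−6] / 0.082 = 24353.31246
Perpetuity value at year 6: €171,000.00 / 0.082 = 2085365.85366
PV of perpetuity: 2085365.85366 / (1+0.082)^6 = 1299626.90444
Total PV = 24353.31246 + 1299626.90444 = 1323980.21690

€1323980.22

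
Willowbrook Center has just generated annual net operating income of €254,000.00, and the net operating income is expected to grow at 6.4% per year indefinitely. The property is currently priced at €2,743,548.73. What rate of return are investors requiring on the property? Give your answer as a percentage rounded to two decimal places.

D₁ = €254,000.00 × 1.064 = €270,256.0000
P = D₁/(r − g) ⇒ r = D₁/P + g = €270,256.0000/€2,743,548.73 + 0.064 = 0.098506 + 0.064 = 0.162506

16.25%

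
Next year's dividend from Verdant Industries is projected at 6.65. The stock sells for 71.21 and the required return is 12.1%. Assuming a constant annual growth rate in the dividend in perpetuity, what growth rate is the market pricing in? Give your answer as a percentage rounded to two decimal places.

2.76%

P = D₁/(r−g) ⇒ g = r − D₁/P = 0.121 − 6.65/71.21 = 0.027614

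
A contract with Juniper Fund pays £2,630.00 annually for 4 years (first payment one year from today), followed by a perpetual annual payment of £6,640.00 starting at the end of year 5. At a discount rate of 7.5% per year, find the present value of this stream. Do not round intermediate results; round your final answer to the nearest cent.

£75102.53

PV of 4-year annuity: £2,630.00 × [1 − (1+0.075)^−4] / 0.075 = 8808.72809
Perpetuity value at year 4: £6,640.00 / 0.075 = 88533.33333
PV of perpetuity: 88533.33333 / (1+0.075)^4 = 66293.80690
Total PV = 8808.72809 + 66293.80690 = 75102.53499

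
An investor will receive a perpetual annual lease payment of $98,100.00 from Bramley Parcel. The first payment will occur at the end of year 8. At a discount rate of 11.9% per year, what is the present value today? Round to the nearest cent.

Value at end of year 7: C / r = $98,100.00 / 0.119 = $824,369.7479
Discount to today: PV = $824,369.7479 / (1 + 0.119)^7 = $824,369.7479 / 2.196902 = $375,242.00

$375242.00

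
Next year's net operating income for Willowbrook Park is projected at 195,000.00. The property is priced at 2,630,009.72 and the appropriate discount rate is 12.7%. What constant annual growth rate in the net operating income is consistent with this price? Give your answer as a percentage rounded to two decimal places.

P = D₁/(r−g) ⇒ g = r − D₁/P = 0.127 − 195,000.00/2,630,009.72 = 0.052856

5.29%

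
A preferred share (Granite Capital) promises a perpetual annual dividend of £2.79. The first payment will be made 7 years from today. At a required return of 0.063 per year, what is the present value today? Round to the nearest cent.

Value at end of year 6: C / r = £2.79 / 0.063 = £44.2857
Discount to today: PV = £44.2857 / (1 + 0.063)^6 = £44.2857 / 1.442778 = £30.69

£30.69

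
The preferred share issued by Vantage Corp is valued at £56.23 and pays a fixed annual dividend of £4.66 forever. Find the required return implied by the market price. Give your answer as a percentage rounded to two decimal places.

P = C/r ⇒ r = C/P = £4.66/£56.23 = 0.082874

8.29%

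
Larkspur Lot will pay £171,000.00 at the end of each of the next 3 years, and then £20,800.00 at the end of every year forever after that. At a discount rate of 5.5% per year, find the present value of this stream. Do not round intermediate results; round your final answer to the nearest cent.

£783411.41

PV of 3-year annuity: £171,000.00 × [1 − (1+0.055)^−3] / 0.055 = 461346.60772
Perpetuity value at year 3: £20,800.00 / 0.055 = 378181.81818
PV of perpetuity: 378181.81818 / (1+0.055)^3 = 322064.80391
Total PV = 461346.60772 + 322064.80391 = 783411.41163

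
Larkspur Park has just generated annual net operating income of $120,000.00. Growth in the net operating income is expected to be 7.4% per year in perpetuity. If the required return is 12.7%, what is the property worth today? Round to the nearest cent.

D₁ = D₀ × (1 + g) = $120,000.00 × 1.074 = $128,880.0000
Growing perpetuity: P = D₁ / (r − g) = $128,880.0000 / (0.127 − 0.074) = $2,431,698.11

$2431698.11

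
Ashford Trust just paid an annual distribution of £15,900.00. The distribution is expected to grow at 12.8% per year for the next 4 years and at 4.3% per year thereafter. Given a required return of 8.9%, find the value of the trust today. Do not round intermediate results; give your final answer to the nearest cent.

D_1 = 17935.20000
D_2 = 20230.90560
D_3 = 22820.46152
D_4 = 25741.48059
Terminal value at year 4: TV = D_4×(1+g_2)/(r−g_2) = 26848.36426/0.046 = 583660.09253
P_0 = D_1/(1+r)^1 + D_2/(1+r)^2 + D_3/(1+r)^3 + D_4/(1+r)^4 + TV/(1+r)^4
    = 16469.42149 + 17059.23548 + 17670.17229 + 18302.98838 + 415000.36686 = 484502.18449

£484502.18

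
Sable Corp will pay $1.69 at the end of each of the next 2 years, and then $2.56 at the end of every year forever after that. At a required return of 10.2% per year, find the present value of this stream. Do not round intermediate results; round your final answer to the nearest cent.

$23.59

PV of 2-year annuity: $1.69 × [1 − (1+0.102)^−2] / 0.102 = 2.92520
Perpetuity value at year 2: $2.56 / 0.102 = 25.09804
PV of perpetuity: 25.09804 / (1+0.102)^2 = 20.66696
Total PV = 2.92520 + 20.66696 = 23.59216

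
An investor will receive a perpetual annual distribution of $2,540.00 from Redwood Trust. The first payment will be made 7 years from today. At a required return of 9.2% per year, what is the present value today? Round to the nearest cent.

Value at end of year 6: C / r = $2,540.00 / 0.092 = $27,608.6957
Discount to today: PV = $27,608.6957 / (1 + 0.092)^6 = $27,608.6957 / 1.695649 = $16,282.09

$16282.09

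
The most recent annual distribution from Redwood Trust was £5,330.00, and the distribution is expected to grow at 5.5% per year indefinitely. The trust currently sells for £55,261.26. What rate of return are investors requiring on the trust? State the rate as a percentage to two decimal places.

D₁ = £5,330.00 × 1.055 = £5,623.1500
P = D₁/(r − g) ⇒ r = D₁/P + g = £5,623.1500/£55,261.26 + 0.055 = 0.101756 + 0.055 = 0.156756

15.68%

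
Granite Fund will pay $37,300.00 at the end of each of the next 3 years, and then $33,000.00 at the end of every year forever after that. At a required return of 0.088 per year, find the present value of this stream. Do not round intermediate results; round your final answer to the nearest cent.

$385923.48

PV of 3-year annuity: $37,300.00 × [1 − (1+0.088)^−3] / 0.088 = 94754.85260
Perpetuity value at year 3: $33,000.00 / 0.088 = 375000.00000
PV of perpetuity: 375000.00000 / (1+0.088)^3 = 291168.62907
Total PV = 94754.85260 + 291168.62907 = 385923.48167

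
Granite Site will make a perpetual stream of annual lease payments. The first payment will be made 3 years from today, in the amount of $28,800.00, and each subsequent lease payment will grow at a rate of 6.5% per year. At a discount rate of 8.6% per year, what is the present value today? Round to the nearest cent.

Value at end of year 2: C₁ / (r − g) = $28,800.00 / (0.086 − 0.065) = $1,371,428.5714
Discount to today: PV = $1,371,428.5714 / (1 + 0.086)^2 = $1,371,428.5714 / 1.179396 = $1,162,822.81

$1162822.81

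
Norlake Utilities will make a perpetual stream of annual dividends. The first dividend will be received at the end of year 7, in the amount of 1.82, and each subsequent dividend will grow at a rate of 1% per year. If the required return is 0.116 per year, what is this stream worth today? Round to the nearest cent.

8.89

Value at end of year 6: C₁ / (r − g) = 1.82 / (0.116 − 0.01) = 17.1698
Discount to today: PV = 17.1698 / (1 + 0.116)^6 = 17.1698 / 1.931902 = 8.89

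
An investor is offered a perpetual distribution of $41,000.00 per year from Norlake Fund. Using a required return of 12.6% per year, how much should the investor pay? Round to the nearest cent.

Level perpetuity: PV = C / r = $41,000.00 / 0.126 = $325,396.83

$325396.83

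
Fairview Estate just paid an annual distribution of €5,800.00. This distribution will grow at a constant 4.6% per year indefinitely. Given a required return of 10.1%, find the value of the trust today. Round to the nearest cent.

D₁ = D₀ × (1 + g) = €5,800.00 × 1.046 = €6,066.8000
Growing perpetuity: P = D₁ / (r − g) = €6,066.8000 / (0.101 − 0.046) = €110,305.45

€110305.45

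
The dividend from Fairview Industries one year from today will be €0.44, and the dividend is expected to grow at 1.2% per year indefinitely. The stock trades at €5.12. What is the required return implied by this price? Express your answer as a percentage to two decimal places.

P = D₁/(r − g) ⇒ r = D₁/P + g = €0.4400/€5.12 + 0.012 = 0.085938 + 0.012 = 0.097937

9.79%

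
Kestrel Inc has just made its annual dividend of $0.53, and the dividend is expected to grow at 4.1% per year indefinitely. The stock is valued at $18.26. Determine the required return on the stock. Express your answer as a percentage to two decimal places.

D₁ = $0.53 × 1.041 = $0.5517
P = D₁/(r − g) ⇒ r = D₁/P + g = $0.5517/$18.26 + 0.041 = 0.030215 + 0.041 = 0.071215

7.12%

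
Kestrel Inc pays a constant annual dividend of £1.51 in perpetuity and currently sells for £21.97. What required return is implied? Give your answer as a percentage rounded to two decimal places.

6.87%

P = C/r ⇒ r = C/P = £1.51/£21.97 = 0.068730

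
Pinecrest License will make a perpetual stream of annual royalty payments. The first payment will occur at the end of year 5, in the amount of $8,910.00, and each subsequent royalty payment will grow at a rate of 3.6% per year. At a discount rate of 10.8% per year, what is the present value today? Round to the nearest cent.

$82108.13

Value at end of year 4: C₁ / (r − g) = $8,910.00 / (0.108 − 0.036) = $123,750.0000
Discount to today: PV = $123,750.0000 / (1 + 0.108)^4 = $123,750.0000 / 1.507159 = $82,108.13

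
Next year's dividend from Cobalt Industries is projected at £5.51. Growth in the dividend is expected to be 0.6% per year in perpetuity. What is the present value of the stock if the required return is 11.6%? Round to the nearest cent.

£50.09

Growing perpetuity: P = D₁ / (r − g) = £5.5100 / (0.116 − 0.006) = £50.09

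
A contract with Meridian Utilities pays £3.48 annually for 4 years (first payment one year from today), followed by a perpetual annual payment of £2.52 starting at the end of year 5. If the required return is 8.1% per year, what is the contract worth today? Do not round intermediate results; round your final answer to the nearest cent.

PV of 4-year annuity: £3.48 × [1 − (1+0.081)^−4] / 0.081 = 11.50059
Perpetuity value at year 4: £2.52 / 0.081 = 31.11111
PV of perpetuity: 31.11111 / (1+0.081)^4 = 22.78310
Total PV = 11.50059 + 22.78310 = 34.28369

£34.28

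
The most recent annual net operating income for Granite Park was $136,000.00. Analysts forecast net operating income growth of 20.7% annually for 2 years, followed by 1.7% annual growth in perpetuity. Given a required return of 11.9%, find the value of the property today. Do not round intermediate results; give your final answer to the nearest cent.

D_1 = 164152.00000
D_2 = 198131.46400
Terminal value at year 2: TV = D_2×(1+g_2)/(r−g_2) = 201499.69889/0.102 = 1975487.24400
P_0 = D_1/(1+r)^1 + D_2/(1+r)^2 + TV/(1+r)^2
    = 146695.26363 + 158231.62037 + 1577662.33256 = 1882589.21656

$1882589.22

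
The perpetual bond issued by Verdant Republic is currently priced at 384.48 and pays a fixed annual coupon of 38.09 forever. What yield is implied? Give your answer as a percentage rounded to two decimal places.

P = C/r ⇒ r = C/P = 38.09/384.48 = 0.099069

9.91%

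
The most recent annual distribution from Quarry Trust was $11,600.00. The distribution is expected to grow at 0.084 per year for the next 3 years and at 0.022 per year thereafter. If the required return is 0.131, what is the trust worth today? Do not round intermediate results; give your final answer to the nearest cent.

$127746.61

D_1 = 12574.40000
D_2 = 13630.64960
D_3 = 14775.62417
Terminal value at year 3: TV = D_3×(1+g_2)/(r−g_2) = 15100.68790/0.109 = 138538.42108
P_0 = D_1/(1+r)^1 + D_2/(1+r)^2 + D_3/(1+r)^3 + TV/(1+r)^3
    = 11117.94872 + 10655.92963 + 10213.11027 + 95759.62108 = 127746.60970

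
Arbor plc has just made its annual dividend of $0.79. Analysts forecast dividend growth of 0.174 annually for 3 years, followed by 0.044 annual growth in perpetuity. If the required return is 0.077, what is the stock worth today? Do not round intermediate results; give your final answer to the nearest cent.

D_1 = 0.92746
D_2 = 1.08884
D_3 = 1.27830
Terminal value at year 3: TV = D_3×(1+g_2)/(r−g_2) = 1.33454/0.033 = 40.44063
P_0 = D_1/(1+r)^1 + D_2/(1+r)^2 + D_3/(1+r)^3 + TV/(1+r)^3
    = 0.86115 + 0.93871 + 1.02326 + 32.37210 = 35.19522

$35.20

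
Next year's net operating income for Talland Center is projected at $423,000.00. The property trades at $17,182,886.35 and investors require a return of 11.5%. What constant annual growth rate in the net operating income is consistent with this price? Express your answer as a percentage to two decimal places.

P = D₁/(r−g) ⇒ g = r − D₁/P = 0.115 − $423,000.00/$17,182,886.35 = 0.090382

9.04%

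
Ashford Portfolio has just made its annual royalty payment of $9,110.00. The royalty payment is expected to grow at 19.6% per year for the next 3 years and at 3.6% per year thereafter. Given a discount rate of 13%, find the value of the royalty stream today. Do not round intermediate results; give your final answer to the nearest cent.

D_1 = 10895.56000
D_2 = 13031.08976
D_3 = 15585.18335
Terminal value at year 3: TV = D_3×(1+g_2)/(r−g_2) = 16146.24995/0.094 = 171768.61653
P_0 = D_1/(1+r)^1 + D_2/(1+r)^2 + D_3/(1+r)^3 + TV/(1+r)^3
    = 9642.08850 + 10205.25473 + 10801.31385 + 119044.26756 = 149692.92463

$149692.92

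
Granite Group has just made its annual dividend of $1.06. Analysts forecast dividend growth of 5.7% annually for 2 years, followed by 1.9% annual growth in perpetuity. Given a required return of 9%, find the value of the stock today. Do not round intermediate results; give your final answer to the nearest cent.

$16.33

D_1 = 1.12042
D_2 = 1.18428
Terminal value at year 2: TV = D_2×(1+g_2)/(r−g_2) = 1.20679/0.071 = 16.99698
P_0 = D_1/(1+r)^1 + D_2/(1+r)^2 + TV/(1+r)^2
    = 1.02791 + 0.99679 + 14.30602 = 16.33071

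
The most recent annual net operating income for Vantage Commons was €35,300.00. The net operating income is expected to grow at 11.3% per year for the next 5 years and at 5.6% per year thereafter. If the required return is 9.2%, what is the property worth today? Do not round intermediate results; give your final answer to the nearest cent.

D_1 = 39288.90000
D_2 = 43728.54570
D_3 = 48669.87136
D_4 = 54169.56683
D_5 = 60290.72788
Terminal value at year 5: TV = D_5×(1+g_2)/(r−g_2) = 63667.00864/0.036 = 1768528.01781
P_0 = D_1/(1+r)^1 + D_2/(1+r)^2 + D_3/(1+r)^3 + D_4/(1+r)^4 + D_5/(1+r)^5 + TV/(1+r)^5
    = 35978.84615 + 36670.74704 + 37375.95372 + 38094.72206 + 38827.31286 + 1138934.51070 = 1325882.09253

€1325882.09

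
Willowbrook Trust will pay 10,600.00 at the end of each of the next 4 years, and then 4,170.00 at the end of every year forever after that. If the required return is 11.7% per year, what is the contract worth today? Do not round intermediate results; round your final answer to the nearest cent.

PV of 4-year annuity: 10,600.00 × [1 − (1+0.117)^−4] / 0.117 = 32400.39099
Perpetuity value at year 4: 4,170.00 / 0.117 = 35641.02564
PV of perpetuity: 35641.02564 / (1+0.117)^4 = 22894.83409
Total PV = 32400.39099 + 22894.83409 = 55295.22508

55295.23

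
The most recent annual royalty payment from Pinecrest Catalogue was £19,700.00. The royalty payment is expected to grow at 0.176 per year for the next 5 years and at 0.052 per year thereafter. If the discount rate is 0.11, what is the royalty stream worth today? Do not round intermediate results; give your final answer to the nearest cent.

D_1 = 23167.20000
D_2 = 27244.62720
D_3 = 32039.68159
D_4 = 37678.66555
D_5 = 44310.11068
Terminal value at year 5: TV = D_5×(1+g_2)/(r−g_2) = 46614.23644/0.058 = 803693.73169
P_0 = D_1/(1+r)^1 + D_2/(1+r)^2 + D_3/(1+r)^3 + D_4/(1+r)^4 + D_5/(1+r)^5 + TV/(1+r)^5
    = 20871.35135 + 22112.35062 + 23427.13904 + 24820.10406 + 26295.89403 + 476953.11243 = 594479.95153

£594479.95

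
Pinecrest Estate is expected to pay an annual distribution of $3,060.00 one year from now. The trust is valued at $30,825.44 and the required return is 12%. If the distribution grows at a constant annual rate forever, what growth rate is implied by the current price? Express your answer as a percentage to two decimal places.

P = D₁/(r−g) ⇒ g = r − D₁/P = 0.12 − $3,060.00/$30,825.44 = 0.020731

2.07%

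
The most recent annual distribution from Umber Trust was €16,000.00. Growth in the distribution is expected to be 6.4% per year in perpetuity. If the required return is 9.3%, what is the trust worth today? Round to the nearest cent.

D₁ = D₀ × (1 + g) = €16,000.00 × 1.064 = €17,024.0000
Growing perpetuity: P = D₁ / (r − g) = €17,024.0000 / (0.093 − 0.064) = €587,034.48

€587034.48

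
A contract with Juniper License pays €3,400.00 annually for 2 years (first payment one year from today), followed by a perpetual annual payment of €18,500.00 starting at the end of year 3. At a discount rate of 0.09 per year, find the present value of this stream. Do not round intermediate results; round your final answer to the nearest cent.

€178992.98

PV of 2-year annuity: €3,400.00 × [1 − (1+0.09)^−2] / 0.09 = 5980.97803
Perpetuity value at year 2: €18,500.00 / 0.09 = 205555.55556
PV of perpetuity: 205555.55556 / (1+0.09)^2 = 173011.99862
Total PV = 5980.97803 + 173011.99862 = 178992.97665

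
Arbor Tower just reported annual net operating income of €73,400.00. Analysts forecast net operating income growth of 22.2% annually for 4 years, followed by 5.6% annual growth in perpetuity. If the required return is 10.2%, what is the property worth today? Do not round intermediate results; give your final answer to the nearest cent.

€2930487.32

D_1 = 89694.80000
D_2 = 109607.04560
D_3 = 133939.80972
D_4 = 163674.44748
Terminal value at year 4: TV = D_4×(1+g_2)/(r−g_2) = 172840.21654/0.046 = 3757396.01175
P_0 = D_1/(1+r)^1 + D_2/(1+r)^2 + D_3/(1+r)^3 + D_4/(1+r)^4 + TV/(1+r)^4
    = 81392.74047 + 90255.83381 + 100084.05528 + 110982.50050 + 2547772.18530 = 2930487.31535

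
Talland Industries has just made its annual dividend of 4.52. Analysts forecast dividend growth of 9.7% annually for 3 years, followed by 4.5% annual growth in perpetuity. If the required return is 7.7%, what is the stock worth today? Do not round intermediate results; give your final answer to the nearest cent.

D_1 = 4.95844
D_2 = 5.43941
D_3 = 5.96703
Terminal value at year 3: TV = D_3×(1+g_2)/(r−g_2) = 6.23555/0.032 = 194.86087
P_0 = D_1/(1+r)^1 + D_2/(1+r)^2 + D_3/(1+r)^3 + TV/(1+r)^3
    = 4.60394 + 4.68943 + 4.77652 + 155.98309 = 170.05298

170.05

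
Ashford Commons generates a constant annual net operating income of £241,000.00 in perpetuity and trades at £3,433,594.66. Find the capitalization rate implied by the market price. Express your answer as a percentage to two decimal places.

P = C/r ⇒ r = C/P = £241,000.00/£3,433,594.66 = 0.070189

7.02%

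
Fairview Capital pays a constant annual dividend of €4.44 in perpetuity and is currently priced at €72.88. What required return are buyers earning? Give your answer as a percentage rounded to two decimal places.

P = C/r ⇒ r = C/P = €4.44/€72.88 = 0.060922

6.09%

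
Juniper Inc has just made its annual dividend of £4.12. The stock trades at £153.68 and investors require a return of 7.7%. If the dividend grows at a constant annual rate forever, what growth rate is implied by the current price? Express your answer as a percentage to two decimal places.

4.89%

P = D₀(1+g)/(r−g) ⇒ P(r−g) = D₀(1+g) ⇒ g(P+D₀) = P·r − D₀
g = (P·r − D₀)/(P + D₀) = (£153.68×0.077 − £4.12) / (£153.68 + £4.12) = 0.048881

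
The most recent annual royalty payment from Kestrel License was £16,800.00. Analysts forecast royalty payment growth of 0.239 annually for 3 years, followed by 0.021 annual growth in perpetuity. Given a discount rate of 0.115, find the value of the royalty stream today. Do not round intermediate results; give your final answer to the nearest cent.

£312842.46

D_1 = 20815.20000
D_2 = 25790.03280
D_3 = 31953.85064
Terminal value at year 3: TV = D_3×(1+g_2)/(r−g_2) = 32624.88150/0.094 = 347073.20747
P_0 = D_1/(1+r)^1 + D_2/(1+r)^2 + D_3/(1+r)^3 + TV/(1+r)^3
    = 18668.34081 + 20744.46122 + 23051.46857 + 250378.18517 = 312842.45576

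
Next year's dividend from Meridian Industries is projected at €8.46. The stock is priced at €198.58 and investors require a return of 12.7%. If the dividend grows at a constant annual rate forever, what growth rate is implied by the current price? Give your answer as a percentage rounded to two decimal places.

8.44%

P = D₁/(r−g) ⇒ g = r − D₁/P = 0.127 − €8.46/€198.58 = 0.084398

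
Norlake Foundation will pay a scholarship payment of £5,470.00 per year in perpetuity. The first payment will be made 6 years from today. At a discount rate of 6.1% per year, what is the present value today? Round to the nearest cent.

£66693.05

Value at end of year 5: C / r = £5,470.00 / 0.061 = £89,672.1311
Discount to today: PV = £89,672.1311 / (1 + 0.061)^5 = £89,672.1311 / 1.344550 = £66,693.05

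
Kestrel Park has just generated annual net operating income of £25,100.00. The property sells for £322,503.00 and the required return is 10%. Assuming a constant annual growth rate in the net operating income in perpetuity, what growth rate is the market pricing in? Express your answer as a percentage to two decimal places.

2.06%

P = D₀(1+g)/(r−g) ⇒ P(r−g) = D₀(1+g) ⇒ g(P+D₀) = P·r − D₀
g = (P·r − D₀)/(P + D₀) = (£322,503.00×0.1 − £25,100.00) / (£322,503.00 + £25,100.00) = 0.020570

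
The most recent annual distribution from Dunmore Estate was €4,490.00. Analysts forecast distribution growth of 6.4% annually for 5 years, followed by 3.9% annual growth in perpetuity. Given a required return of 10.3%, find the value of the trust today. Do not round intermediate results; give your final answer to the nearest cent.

€81063.27

D_1 = 4777.36000
D_2 = 5083.11104
D_3 = 5408.43015
D_4 = 5754.56968
D_5 = 6122.86214
Terminal value at year 5: TV = D_5×(1+g_2)/(r−g_2) = 6361.65376/0.064 = 99400.83998
P_0 = D_1/(1+r)^1 + D_2/(1+r)^2 + D_3/(1+r)^3 + D_4/(1+r)^4 + D_5/(1+r)^5 + TV/(1+r)^5
    = 4331.24207 + 4178.09752 + 4030.36787 + 3887.86166 + 3750.39420 + 60885.30587 = 81063.26918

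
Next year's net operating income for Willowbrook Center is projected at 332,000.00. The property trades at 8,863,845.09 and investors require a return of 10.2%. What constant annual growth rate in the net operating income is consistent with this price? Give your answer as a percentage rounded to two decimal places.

6.45%

P = D₁/(r−g) ⇒ g = r − D₁/P = 0.102 − 332,000.00/8,863,845.09 = 0.064544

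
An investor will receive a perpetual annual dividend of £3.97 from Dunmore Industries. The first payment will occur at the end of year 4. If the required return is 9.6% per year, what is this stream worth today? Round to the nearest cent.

Value at end of year 3: C / r = £3.97 / 0.096 = £41.3542
Discount to today: PV = £41.3542 / (1 + 0.096)^3 = £41.3542 / 1.316533 = £31.41

£31.41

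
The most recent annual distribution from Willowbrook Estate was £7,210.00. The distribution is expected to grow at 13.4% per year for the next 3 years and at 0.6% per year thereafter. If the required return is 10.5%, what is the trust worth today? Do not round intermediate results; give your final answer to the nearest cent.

D_1 = 8176.14000
D_2 = 9271.74276
D_3 = 10514.15629
Terminal value at year 3: TV = D_3×(1+g_2)/(r−g_2) = 10577.24123/0.099 = 106840.82048
P_0 = D_1/(1+r)^1 + D_2/(1+r)^2 + D_3/(1+r)^3 + TV/(1+r)^3
    = 7399.22172 + 7593.40944 + 7792.69349 + 79186.36008 = 101971.68473

£101971.68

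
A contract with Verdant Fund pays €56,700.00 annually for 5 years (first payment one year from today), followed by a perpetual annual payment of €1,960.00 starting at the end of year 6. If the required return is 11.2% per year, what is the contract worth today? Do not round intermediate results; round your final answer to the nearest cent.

€218799.66

PV of 5-year annuity: €56,700.00 × [1 − (1+0.112)^−5] / 0.112 = 208507.31532
Perpetuity value at year 5: €1,960.00 / 0.112 = 17500.00000
PV of perpetuity: 17500.00000 / (1+0.112)^5 = 10292.33972
Total PV = 208507.31532 + 10292.33972 = 218799.65503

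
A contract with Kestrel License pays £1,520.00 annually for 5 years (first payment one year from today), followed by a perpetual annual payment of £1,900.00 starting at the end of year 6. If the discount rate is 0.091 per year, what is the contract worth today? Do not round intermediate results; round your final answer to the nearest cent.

PV of 5-year annuity: £1,520.00 × [1 − (1+0.091)^−5] / 0.091 = 5896.96131
Perpetuity value at year 5: £1,900.00 / 0.091 = 20879.12088
PV of perpetuity: 20879.12088 / (1+0.091)^5 = 13507.91925
Total PV = 5896.96131 + 13507.91925 = 19404.88055

£19404.88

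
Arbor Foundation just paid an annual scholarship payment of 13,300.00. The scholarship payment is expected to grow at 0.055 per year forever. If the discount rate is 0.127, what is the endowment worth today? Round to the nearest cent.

194881.94

D₁ = D₀ × (1 + g) = 13,300.00 × 1.055 = 14,031.5000
Growing perpetuity: P = D₁ / (r − g) = 14,031.5000 / (0.127 − 0.055) = 194,881.94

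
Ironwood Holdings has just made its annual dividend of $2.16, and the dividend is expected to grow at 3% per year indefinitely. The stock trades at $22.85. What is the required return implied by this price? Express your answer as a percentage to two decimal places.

12.74%

D₁ = $2.16 × 1.03 = $2.2248
P = D₁/(r − g) ⇒ r = D₁/P + g = $2.2248/$22.85 + 0.03 = 0.097365 + 0.03 = 0.127365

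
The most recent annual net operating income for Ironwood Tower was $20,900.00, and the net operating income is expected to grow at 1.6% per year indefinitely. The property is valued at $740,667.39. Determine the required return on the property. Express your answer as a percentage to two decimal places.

4.47%

D₁ = $20,900.00 × 1.016 = $21,234.4000
P = D₁/(r − g) ⇒ r = D₁/P + g = $21,234.4000/$740,667.39 + 0.016 = 0.028669 + 0.016 = 0.044669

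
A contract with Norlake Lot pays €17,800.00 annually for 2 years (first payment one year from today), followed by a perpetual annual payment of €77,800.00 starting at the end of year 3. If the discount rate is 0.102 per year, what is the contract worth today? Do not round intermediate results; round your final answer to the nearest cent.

€658891.69

PV of 2-year annuity: €17,800.00 × [1 − (1+0.102)^−2] / 0.102 = 30809.84582
Perpetuity value at year 2: €77,800.00 / 0.102 = 762745.09804
PV of perpetuity: 762745.09804 / (1+0.102)^2 = 628081.83935
Total PV = 30809.84582 + 628081.83935 = 658891.68517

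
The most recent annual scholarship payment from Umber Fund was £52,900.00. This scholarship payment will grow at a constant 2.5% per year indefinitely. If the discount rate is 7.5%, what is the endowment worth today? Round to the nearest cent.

D₁ = D₀ × (1 + g) = £52,900.00 × 1.025 = £54,222.5000
Growing perpetuity: P = D₁ / (r − g) = £54,222.5000 / (0.075 − 0.025) = £1,084,450.00

£1084450.00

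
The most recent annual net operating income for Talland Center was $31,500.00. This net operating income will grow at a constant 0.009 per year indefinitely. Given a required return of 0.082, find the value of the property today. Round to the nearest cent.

$435390.41

D₁ = D₀ × (1 + g) = $31,500.00 × 1.009 = $31,783.5000
Growing perpetuity: P = D₁ / (r − g) = $31,783.5000 / (0.082 − 0.009) = $435,390.41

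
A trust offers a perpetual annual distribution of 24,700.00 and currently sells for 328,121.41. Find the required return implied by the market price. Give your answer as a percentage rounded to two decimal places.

P = C/r ⇒ r = C/P = 24,700.00/328,121.41 = 0.075277

7.53%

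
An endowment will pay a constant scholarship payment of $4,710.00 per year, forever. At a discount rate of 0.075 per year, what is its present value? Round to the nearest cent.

$62800.00

Level perpetuity: PV = C / r = $4,710.00 / 0.075 = $62,800.00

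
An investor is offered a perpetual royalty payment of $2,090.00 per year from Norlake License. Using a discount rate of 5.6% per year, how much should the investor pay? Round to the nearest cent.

Level perpetuity: PV = C / r = $2,090.00 / 0.056 = $37,321.43

$37321.43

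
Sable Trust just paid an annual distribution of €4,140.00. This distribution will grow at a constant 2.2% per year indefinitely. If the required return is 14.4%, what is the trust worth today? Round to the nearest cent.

€34680.98

D₁ = D₀ × (1 + g) = €4,140.00 × 1.022 = €4,231.0800
Growing perpetuity: P = D₁ / (r − g) = €4,231.0800 / (0.144 − 0.022) = €34,680.98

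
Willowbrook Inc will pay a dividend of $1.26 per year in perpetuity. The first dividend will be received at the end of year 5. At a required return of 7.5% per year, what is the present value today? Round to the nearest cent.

$12.58

Value at end of year 4: C / r = $1.26 / 0.075 = $16.8000
Discount to today: PV = $16.8000 / (1 + 0.075)^4 = $16.8000 / 1.335469 = $12.58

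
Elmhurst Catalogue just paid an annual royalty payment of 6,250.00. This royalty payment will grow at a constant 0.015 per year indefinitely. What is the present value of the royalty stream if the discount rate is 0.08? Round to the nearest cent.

97596.15

D₁ = D₀ × (1 + g) = 6,250.00 × 1.015 = 6,343.7500
Growing perpetuity: P = D₁ / (r − g) = 6,343.7500 / (0.08 − 0.015) = 97,596.15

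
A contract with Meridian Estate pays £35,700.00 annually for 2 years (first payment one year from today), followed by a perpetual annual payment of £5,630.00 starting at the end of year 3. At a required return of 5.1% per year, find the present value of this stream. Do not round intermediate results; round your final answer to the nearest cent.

PV of 2-year annuity: £35,700.00 × [1 − (1+0.051)^−2] / 0.051 = 66287.01223
Perpetuity value at year 2: £5,630.00 / 0.051 = 110392.15686
PV of perpetuity: 110392.15686 / (1+0.051)^2 = 99938.49079
Total PV = 66287.01223 + 99938.49079 = 166225.50302

£166225.50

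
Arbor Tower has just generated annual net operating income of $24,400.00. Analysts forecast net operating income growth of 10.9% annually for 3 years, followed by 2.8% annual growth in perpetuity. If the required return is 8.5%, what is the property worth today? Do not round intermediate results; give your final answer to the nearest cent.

D_1 = 27059.60000
D_2 = 30009.09640
D_3 = 33280.08791
Terminal value at year 3: TV = D_3×(1+g_2)/(r−g_2) = 34211.93037/0.057 = 600209.30472
P_0 = D_1/(1+r)^1 + D_2/(1+r)^2 + D_3/(1+r)^3 + TV/(1+r)^3
    = 24939.72350 + 25491.38559 + 26055.25034 + 469908.72542 = 546395.08485

$546395.08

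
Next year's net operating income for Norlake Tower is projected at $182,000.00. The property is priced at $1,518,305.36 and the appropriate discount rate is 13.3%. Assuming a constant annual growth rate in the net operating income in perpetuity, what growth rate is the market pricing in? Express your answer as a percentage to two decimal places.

P = D₁/(r−g) ⇒ g = r − D₁/P = 0.133 − $182,000.00/$1,518,305.36 = 0.013130

1.31%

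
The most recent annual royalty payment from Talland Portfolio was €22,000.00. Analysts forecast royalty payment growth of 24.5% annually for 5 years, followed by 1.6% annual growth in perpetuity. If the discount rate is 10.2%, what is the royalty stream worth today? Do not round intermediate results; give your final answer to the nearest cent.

D_1 = 27390.00000
D_2 = 34100.55000
D_3 = 42455.18475
D_4 = 52856.70501
D_5 = 65806.59774
Terminal value at year 5: TV = D_5×(1+g_2)/(r−g_2) = 66859.50331/0.086 = 777436.08495
P_0 = D_1/(1+r)^1 + D_2/(1+r)^2 + D_3/(1+r)^3 + D_4/(1+r)^4 + D_5/(1+r)^5 + TV/(1+r)^5
    = 24854.80944 + 28080.07055 + 31723.85466 + 35840.47101 + 40491.27623 + 478362.05412 = 639352.53602

€639352.54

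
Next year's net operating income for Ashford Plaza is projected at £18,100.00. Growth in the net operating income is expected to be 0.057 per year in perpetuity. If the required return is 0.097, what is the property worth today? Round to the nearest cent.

Growing perpetuity: P = D₁ / (r − g) = £18,100.0000 / (0.097 − 0.057) = £452,500.00

£452500.00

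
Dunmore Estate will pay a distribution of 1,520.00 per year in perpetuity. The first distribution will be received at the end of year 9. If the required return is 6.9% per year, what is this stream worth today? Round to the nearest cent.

12917.33

Value at end of year 8: C / r = 1,520.00 / 0.069 = 22,028.9855
Discount to today: PV = 22,028.9855 / (1 + 0.069)^8 = 22,028.9855 / 1.705382 = 12,917.33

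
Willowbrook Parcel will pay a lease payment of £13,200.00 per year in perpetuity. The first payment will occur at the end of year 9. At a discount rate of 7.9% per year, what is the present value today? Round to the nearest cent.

Value at end of year 8: C / r = £13,200.00 / 0.079 = £167,088.6076
Discount to today: PV = £167,088.6076 / (1 + 0.079)^8 = £167,088.6076 / 1.837264 = £90,944.26

£90944.26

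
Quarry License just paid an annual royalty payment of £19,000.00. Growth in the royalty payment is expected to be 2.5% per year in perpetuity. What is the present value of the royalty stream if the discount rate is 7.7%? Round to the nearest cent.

£374519.23

D₁ = D₀ × (1 + g) = £19,000.00 × 1.025 = £19,475.0000
Growing perpetuity: P = D₁ / (r − g) = £19,475.0000 / (0.077 − 0.025) = £374,519.23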